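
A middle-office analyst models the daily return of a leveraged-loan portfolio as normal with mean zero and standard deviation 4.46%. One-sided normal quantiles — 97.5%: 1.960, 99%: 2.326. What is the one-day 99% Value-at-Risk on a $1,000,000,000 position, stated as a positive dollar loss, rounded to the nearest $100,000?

$103,700,000

VaR = z·σ = 2.326 × 4.46% = 10.374%.
On $1,000,000,000: 0.10374 × $1,000,000,000 = $103,740,000.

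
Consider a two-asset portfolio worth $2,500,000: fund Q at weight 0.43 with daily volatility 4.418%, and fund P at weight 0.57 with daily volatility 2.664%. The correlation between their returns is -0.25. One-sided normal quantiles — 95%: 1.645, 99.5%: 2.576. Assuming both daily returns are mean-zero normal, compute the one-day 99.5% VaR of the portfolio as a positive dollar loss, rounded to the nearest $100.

$136,200

σ_p² = 0.43²·4.418² + 0.57²·2.664² + 2·-0.25·0.43·0.57·4.418·2.664 = 4.4724 (%²).
σ_p = √4.4724 = 2.115%.
VaR = 2.576 × 2.115% = 5.448%; on $2,500,000 that is $136,200.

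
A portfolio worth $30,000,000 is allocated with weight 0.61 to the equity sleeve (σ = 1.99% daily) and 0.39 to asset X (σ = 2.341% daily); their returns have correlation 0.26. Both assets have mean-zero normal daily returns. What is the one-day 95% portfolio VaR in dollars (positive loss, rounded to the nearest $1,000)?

σ_p² = 0.61²·1.99² + 0.39²·2.341² + 2·0.26·0.61·0.39·1.99·2.341 = 2.8834 (%²).
σ_p = √2.8834 = 1.698%.
At 95%, z = 1.645.
VaR = 1.645 × 1.698% = 2.793%; on $30,000,000 that is $837,900.

$838,000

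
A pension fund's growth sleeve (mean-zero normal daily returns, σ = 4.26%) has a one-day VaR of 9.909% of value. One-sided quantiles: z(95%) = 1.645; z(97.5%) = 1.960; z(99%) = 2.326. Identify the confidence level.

Implied z = VaR/σ = 9.909 / 4.26 = 2.326.
This matches z(99%) = 2.326.

99%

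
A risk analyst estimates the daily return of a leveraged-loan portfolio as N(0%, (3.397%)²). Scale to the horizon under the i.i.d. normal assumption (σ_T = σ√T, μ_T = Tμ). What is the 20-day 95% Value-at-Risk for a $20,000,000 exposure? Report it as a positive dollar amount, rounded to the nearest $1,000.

At 95%, z = 1.645.
σ_{20d} = 3.397% × √20 = 15.192%.
VaR = 1.645 × 15.192% = 24.991%.
On $20,000,000: 0.24991 × $20,000,000 = $4,998,200.

$4,998,000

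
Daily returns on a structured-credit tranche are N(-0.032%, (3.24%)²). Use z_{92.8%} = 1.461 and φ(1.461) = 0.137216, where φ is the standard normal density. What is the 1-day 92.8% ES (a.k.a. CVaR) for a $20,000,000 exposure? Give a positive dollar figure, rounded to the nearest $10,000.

Tail multiplier: φ(z)/(1−α) = 0.137216 / 0.072 = 1.906.
ES = −(-0.032%) + 3.24% × 1.906 = 6.207%.
On $20,000,000: 0.06207 × $20,000,000 = $1,241,400.

$1,240,000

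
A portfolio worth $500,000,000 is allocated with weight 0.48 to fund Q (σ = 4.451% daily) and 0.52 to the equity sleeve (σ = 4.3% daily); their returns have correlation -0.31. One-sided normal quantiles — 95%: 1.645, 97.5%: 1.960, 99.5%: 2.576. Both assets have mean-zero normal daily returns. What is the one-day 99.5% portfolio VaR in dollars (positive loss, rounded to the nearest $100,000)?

$33,100,000

σ_p² = 0.48²·4.451² + 0.52²·4.3² + 2·-0.31·0.48·0.52·4.451·4.3 = 6.6024 (%²).
σ_p = √6.6024 = 2.570%.
VaR = 2.576 × 2.570% = 6.620%; on $500,000,000 that is $33,100,000.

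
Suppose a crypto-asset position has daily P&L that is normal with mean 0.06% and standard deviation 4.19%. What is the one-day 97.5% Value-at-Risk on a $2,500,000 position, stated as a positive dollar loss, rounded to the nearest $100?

At 97.5% one-sided, z = 1.960.
VaR = −μ + z·σ = −(0.06%) + 1.960 × 4.19% = 8.152%.
On $2,500,000: 0.08152 × $2,500,000 = $203,800.

$203,800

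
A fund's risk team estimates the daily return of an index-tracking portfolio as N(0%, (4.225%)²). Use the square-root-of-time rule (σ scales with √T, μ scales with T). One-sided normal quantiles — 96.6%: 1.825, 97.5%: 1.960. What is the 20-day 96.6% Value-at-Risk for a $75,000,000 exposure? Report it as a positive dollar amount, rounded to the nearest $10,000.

σ_{20d} = 4.225% × √20 = 18.895%.
VaR = 1.825 × 18.895% = 34.483%.
On $75,000,000: 0.34483 × $75,000,000 = $25,862,250.

$25,860,000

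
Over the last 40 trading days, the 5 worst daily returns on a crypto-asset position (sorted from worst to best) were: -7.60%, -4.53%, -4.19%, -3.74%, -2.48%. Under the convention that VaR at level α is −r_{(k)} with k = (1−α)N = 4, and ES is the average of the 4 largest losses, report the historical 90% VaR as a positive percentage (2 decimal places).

3.74%

k = 4; the 4th lowest return is -3.74%, so VaR = 3.74%.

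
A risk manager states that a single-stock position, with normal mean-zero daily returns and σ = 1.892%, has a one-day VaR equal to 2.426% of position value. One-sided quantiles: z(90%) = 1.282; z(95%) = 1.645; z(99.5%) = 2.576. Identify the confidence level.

90%

Implied z = VaR/σ = 2.426 / 1.892 = 1.282.
This matches z(90%) = 1.282.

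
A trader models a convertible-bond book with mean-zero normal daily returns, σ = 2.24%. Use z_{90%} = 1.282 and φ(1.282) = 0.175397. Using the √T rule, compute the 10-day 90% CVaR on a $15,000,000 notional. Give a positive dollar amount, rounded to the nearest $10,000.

σ_{10d} = 2.24% × √10 = 7.084%.
ES multiplier = φ(z)/(1−α) = 0.175397/0.1 = 1.754.
ES = 7.084% × 1.754 = 12.425%; on $15,000,000: $1,863,750.

$1,860,000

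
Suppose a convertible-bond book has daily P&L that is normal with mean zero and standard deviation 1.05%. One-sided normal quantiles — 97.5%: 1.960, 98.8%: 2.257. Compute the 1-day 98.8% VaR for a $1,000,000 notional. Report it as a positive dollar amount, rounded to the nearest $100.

VaR = z·σ = 2.257 × 1.05% = 2.370%.
On $1,000,000: 0.02370 × $1,000,000 = $23,700.

$23,700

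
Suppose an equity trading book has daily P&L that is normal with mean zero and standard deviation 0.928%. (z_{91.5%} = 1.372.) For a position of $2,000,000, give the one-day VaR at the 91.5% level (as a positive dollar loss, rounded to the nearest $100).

VaR = z·σ = 1.372 × 0.928% = 1.273%.
On $2,000,000: 0.01273 × $2,000,000 = $25,460.

$25,500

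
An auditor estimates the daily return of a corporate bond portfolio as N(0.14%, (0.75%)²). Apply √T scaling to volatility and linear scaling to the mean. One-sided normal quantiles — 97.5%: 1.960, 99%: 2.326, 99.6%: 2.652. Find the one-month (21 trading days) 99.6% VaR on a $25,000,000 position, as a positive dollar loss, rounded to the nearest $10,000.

$1,540,000

σ_{21d} = 0.75% × √21 = 3.437%; μ_{21d} = 21 × 0.14% = 2.940%.
VaR = −(2.940%) + 2.652 × 3.437% = 6.175%.
On $25,000,000: 0.06175 × $25,000,000 = $1,543,750.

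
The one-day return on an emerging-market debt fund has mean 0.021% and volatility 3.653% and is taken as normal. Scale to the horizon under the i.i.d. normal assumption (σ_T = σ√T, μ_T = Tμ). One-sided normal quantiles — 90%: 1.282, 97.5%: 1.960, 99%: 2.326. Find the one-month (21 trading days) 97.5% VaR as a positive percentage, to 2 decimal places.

σ_{21d} = 3.653% × √21 = 16.740%; μ_{21d} = 21 × 0.021% = 0.441%.
VaR = −(0.441%) + 1.960 × 16.740% = 32.369%.

32.37%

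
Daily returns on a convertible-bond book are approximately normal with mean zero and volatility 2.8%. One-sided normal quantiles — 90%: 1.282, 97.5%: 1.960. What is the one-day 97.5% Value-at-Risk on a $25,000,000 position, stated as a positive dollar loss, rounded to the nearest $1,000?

$1,372,000

VaR = z·σ = 1.960 × 2.8% = 5.488%.
On $25,000,000: 0.05488 × $25,000,000 = $1,372,000.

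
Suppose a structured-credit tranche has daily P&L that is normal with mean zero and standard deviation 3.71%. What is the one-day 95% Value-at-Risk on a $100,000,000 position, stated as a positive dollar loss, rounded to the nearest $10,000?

$6,100,000

At 95% one-sided, z = 1.645.
VaR = z·σ = 1.645 × 3.71% = 6.103%.
On $100,000,000: 0.06103 × $100,000,000 = $6,103,000.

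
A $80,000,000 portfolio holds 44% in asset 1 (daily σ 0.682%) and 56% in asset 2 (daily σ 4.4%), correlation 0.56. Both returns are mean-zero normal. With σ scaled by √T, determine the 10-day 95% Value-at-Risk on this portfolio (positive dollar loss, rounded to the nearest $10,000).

$11,000,000

σ_p = √(0.44²·0.682² + 0.56²·4.4² + 2·0.56·0.44·0.56·0.682·4.4) = 2.644%.
σ_{10d} = 2.644% × √10 = 8.361%.
z(95%) = 1.645.
VaR = 1.645 × 8.361% = 13.754%; on $80,000,000 that is $11,003,200.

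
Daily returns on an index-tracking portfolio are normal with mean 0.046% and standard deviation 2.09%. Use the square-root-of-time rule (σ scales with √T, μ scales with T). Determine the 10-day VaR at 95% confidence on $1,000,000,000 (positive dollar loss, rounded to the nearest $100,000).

At 95%, z = 1.645.
σ_{10d} = 2.09% × √10 = 6.609%; μ_{10d} = 10 × 0.046% = 0.460%.
VaR = −(0.460%) + 1.645 × 6.609% = 10.412%.
On $1,000,000,000: 0.10412 × $1,000,000,000 = $104,120,000.

$104,100,000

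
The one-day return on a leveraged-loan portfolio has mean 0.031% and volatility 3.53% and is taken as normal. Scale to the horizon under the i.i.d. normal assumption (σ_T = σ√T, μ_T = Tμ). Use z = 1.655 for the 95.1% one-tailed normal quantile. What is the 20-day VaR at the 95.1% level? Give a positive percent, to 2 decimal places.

σ_{20d} = 3.53% × √20 = 15.787%; μ_{20d} = 20 × 0.031% = 0.620%.
VaR = −(0.620%) + 1.655 × 15.787% = 25.507%.

25.51%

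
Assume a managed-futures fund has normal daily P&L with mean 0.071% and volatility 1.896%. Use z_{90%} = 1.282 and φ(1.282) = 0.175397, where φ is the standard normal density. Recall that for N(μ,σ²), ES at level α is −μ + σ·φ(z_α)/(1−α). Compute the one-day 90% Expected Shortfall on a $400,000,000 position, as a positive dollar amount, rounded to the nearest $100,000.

Tail multiplier: φ(z)/(1−α) = 0.175397 / 0.1 = 1.754.
ES = −(0.071%) + 1.896% × 1.754 = 3.255%.
On $400,000,000: 0.03255 × $400,000,000 = $13,020,000.

$13,000,000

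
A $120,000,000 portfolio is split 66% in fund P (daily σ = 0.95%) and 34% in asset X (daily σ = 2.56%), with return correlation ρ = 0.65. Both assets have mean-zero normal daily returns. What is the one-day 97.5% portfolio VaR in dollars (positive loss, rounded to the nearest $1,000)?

σ_p² = 0.66²·0.95² + 0.34²·2.56² + 2·0.65·0.66·0.34·0.95·2.56 = 1.8602 (%²).
σ_p = √1.8602 = 1.364%.
At 97.5%, z = 1.960.
VaR = 1.960 × 1.364% = 2.673%; on $120,000,000 that is $3,207,600.

$3,208,000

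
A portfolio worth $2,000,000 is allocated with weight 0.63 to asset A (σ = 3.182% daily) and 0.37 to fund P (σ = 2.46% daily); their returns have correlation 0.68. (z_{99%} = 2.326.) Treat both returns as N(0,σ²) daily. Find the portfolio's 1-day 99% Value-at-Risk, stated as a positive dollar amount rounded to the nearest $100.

$125,900

σ_p² = 0.63²·3.182² + 0.37²·2.46² + 2·0.68·0.63·0.37·3.182·2.46 = 7.3286 (%²).
σ_p = √7.3286 = 2.707%.
VaR = 2.326 × 2.707% = 6.296%; on $2,000,000 that is $125,920.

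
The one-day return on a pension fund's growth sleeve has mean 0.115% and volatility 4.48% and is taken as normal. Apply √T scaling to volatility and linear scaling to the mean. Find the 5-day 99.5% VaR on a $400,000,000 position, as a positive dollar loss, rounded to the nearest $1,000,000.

At 99.5%, z = 2.576.
σ_{5d} = 4.48% × √5 = 10.018%; μ_{5d} = 5 × 0.115% = 0.575%.
VaR = −(0.575%) + 2.576 × 10.018% = 25.231%.
On $400,000,000: 0.25231 × $400,000,000 = $100,924,000.

$101,000,000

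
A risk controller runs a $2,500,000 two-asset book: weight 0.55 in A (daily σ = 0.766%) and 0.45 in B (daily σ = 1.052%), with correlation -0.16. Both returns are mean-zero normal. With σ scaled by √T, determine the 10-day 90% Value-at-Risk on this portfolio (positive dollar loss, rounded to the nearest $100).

$58,900

σ_p = √(0.55²·0.766² + 0.45²·1.052² + 2·-0.16·0.55·0.45·0.766·1.052) = 0.581%.
σ_{10d} = 0.581% × √10 = 1.837%.
z(90%) = 1.282.
VaR = 1.282 × 1.837% = 2.355%; on $2,500,000 that is $58,875.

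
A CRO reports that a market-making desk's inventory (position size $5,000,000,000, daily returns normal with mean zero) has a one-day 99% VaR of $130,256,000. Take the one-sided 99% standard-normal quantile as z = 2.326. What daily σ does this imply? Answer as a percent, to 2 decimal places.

1.12%

VaR as a fraction: $130,256,000 / $5,000,000,000 = 2.605%.
σ = VaR / z = 2.605% / 2.326 = 1.120%.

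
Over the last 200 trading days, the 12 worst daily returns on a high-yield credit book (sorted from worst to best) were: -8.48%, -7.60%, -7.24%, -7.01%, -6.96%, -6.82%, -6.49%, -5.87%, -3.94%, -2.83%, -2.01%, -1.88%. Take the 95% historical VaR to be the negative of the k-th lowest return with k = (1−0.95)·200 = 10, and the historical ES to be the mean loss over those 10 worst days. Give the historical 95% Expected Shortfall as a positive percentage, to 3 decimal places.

6.324%

The 10 worst returns sum to -63.24%.
ES = −(-63.24%) / 10 = 6.324%.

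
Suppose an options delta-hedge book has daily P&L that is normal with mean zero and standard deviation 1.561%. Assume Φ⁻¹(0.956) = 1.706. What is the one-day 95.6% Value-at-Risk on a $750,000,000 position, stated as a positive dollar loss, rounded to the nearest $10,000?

$19,970,000

VaR = z·σ = 1.706 × 1.561% = 2.663%.
On $750,000,000: 0.02663 × $750,000,000 = $19,972,500.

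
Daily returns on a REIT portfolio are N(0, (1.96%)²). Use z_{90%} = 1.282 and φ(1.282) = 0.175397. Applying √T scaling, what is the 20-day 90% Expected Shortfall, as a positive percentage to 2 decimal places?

σ_{20d} = 1.96% × √20 = 8.765%.
ES multiplier = φ(z)/(1−α) = 0.175397/0.1 = 1.754.
ES = 8.765% × 1.754 = 15.374%.

15.37%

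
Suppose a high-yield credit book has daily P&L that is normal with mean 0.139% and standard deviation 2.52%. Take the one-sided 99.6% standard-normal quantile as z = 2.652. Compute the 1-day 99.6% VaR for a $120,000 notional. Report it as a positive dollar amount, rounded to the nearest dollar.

VaR = −μ + z·σ = −(0.139%) + 2.652 × 2.52% = 6.544%.
On $120,000: 0.06544 × $120,000 = $7,853.

$7,853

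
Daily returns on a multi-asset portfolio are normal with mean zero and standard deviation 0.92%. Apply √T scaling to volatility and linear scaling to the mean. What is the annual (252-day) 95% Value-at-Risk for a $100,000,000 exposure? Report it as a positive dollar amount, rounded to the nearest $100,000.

$24,000,000

At 95%, z = 1.645.
σ_{252d} = 0.92% × √252 = 14.605%.
VaR = 1.645 × 14.605% = 24.025%.
On $100,000,000: 0.24025 × $100,000,000 = $24,025,000.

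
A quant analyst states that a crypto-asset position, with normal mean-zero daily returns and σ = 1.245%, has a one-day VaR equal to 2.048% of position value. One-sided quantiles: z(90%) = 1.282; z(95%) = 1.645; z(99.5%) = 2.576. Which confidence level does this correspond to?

Implied z = VaR/σ = 2.048 / 1.245 = 1.645.
This matches z(95%) = 1.645.

95%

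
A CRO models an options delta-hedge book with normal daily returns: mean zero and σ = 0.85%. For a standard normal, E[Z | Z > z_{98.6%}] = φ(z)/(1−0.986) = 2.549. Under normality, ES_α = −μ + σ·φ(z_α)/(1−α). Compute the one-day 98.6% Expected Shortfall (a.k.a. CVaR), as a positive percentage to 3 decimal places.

2.167%

ES = 0.85% × 2.549 = 2.167%.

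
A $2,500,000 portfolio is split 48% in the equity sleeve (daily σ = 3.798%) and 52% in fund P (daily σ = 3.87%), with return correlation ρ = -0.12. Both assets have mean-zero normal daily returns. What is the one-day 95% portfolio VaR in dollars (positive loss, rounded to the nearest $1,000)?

σ_p² = 0.48²·3.798² + 0.52²·3.87² + 2·-0.12·0.48·0.52·3.798·3.87 = 6.4927 (%²).
σ_p = √6.4927 = 2.548%.
At 95%, z = 1.645.
VaR = 1.645 × 2.548% = 4.191%; on $2,500,000 that is $104,775.

$105,000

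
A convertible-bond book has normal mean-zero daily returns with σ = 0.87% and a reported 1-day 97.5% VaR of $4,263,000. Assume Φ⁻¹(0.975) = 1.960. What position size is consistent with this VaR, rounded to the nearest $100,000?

$250,000,000

VaR as a fraction of value: z·σ = 1.960 × 0.87% = 1.7052%.
Position = $4,263,000 / 0.017052 = $250,000,000.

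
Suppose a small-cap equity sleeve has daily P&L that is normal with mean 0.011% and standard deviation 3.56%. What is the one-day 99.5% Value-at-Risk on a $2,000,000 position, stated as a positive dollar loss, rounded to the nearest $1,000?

$183,000

At 99.5% one-sided, z = 2.576.
VaR = −μ + z·σ = −(0.011%) + 2.576 × 3.56% = 9.160%.
On $2,000,000: 0.09160 × $2,000,000 = $183,200.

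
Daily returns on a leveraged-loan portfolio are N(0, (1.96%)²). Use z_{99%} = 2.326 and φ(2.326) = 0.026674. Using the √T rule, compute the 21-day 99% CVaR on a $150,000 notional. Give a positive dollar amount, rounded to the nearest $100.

$35,900

σ_{21d} = 1.96% × √21 = 8.982%.
ES multiplier = φ(z)/(1−α) = 0.026674/0.01 = 2.667.
ES = 8.982% × 2.667 = 23.955%; on $150,000: $35,932.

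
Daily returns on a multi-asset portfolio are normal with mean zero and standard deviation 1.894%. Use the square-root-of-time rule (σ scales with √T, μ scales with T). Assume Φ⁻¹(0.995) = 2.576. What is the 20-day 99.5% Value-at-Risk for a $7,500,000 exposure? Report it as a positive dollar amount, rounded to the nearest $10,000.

$1,640,000

σ_{20d} = 1.894% × √20 = 8.470%.
VaR = 2.576 × 8.470% = 21.819%.
On $7,500,000: 0.21819 × $7,500,000 = $1,636,425.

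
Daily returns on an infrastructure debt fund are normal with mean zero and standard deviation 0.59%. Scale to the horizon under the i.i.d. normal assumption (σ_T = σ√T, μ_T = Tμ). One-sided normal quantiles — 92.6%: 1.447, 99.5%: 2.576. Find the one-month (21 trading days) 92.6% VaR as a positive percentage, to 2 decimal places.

σ_{21d} = 0.59% × √21 = 2.704%.
VaR = 1.447 × 2.704% = 3.913%.

3.91%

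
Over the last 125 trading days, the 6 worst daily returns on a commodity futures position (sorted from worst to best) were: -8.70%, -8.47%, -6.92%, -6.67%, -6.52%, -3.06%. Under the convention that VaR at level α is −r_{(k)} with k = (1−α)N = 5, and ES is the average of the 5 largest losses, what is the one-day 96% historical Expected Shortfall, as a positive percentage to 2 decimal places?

The 5 worst returns sum to -37.28%.
ES = −(-37.28%) / 5 = 7.456% ≈ 7.46%.

7.46%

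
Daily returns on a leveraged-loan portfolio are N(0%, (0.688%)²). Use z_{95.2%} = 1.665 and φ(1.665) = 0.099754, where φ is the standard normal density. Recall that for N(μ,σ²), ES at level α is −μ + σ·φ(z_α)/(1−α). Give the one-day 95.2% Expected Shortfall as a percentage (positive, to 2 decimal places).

Tail multiplier: φ(z)/(1−α) = 0.099754 / 0.048 = 2.078.
ES = 0.688% × 2.078 = 1.430%.

1.43%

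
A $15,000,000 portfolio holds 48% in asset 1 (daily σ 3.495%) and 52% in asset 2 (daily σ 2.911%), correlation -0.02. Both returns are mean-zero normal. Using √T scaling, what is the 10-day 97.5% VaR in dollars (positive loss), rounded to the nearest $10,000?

$2,080,000

σ_p = √(0.48²·3.495² + 0.52²·2.911² + 2·-0.02·0.48·0.52·3.495·2.911) = 2.237%.
σ_{10d} = 2.237% × √10 = 7.074%.
z(97.5%) = 1.960.
VaR = 1.960 × 7.074% = 13.865%; on $15,000,000 that is $2,079,750.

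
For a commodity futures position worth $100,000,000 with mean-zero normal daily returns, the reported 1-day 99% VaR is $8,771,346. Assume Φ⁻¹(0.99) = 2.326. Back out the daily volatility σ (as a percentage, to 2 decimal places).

VaR as a fraction: $8,771,346 / $100,000,000 = 8.771%.
σ = VaR / z = 8.771% / 2.326 = 3.771%.

3.77%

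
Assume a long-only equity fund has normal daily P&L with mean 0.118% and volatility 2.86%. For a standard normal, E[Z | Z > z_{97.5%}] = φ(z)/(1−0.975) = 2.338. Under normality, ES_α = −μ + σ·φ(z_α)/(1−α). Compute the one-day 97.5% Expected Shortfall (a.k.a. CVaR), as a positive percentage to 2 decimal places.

ES = −(0.118%) + 2.86% × 2.338 = 6.569%.

6.57%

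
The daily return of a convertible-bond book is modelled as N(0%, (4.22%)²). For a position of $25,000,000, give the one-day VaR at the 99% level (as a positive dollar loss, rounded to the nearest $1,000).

At 99% one-sided, z = 2.326.
VaR = z·σ = 2.326 × 4.22% = 9.816%.
On $25,000,000: 0.09816 × $25,000,000 = $2,454,000.

$2,454,000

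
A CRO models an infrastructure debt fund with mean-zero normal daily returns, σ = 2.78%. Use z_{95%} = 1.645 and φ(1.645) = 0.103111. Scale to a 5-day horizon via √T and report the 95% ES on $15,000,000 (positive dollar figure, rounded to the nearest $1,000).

σ_{5d} = 2.78% × √5 = 6.216%.
ES multiplier = φ(z)/(1−α) = 0.103111/0.05 = 2.062.
ES = 6.216% × 2.062 = 12.817%; on $15,000,000: $1,922,550.

$1,923,000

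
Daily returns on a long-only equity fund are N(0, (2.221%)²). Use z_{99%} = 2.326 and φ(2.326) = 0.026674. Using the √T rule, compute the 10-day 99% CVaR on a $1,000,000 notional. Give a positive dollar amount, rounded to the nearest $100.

$187,300

σ_{10d} = 2.221% × √10 = 7.023%.
ES multiplier = φ(z)/(1−α) = 0.026674/0.01 = 2.667.
ES = 7.023% × 2.667 = 18.730%; on $1,000,000: $187,300.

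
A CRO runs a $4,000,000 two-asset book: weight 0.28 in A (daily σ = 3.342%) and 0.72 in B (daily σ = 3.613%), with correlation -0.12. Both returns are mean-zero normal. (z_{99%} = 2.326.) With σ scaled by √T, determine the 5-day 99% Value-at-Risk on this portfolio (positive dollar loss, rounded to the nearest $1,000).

σ_p = √(0.28²·3.342² + 0.72²·3.613² + 2·-0.12·0.28·0.72·3.342·3.613) = 2.657%.
σ_{5d} = 2.657% × √5 = 5.941%.
VaR = 2.326 × 5.941% = 13.819%; on $4,000,000 that is $552,760.

$553,000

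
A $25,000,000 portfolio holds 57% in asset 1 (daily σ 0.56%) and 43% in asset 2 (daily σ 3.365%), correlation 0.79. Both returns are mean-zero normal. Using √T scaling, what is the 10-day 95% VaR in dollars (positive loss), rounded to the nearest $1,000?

σ_p = √(0.57²·0.56² + 0.43²·3.365² + 2·0.79·0.57·0.43·0.56·3.365) = 1.710%.
σ_{10d} = 1.710% × √10 = 5.407%.
z(95%) = 1.645.
VaR = 1.645 × 5.407% = 8.895%; on $25,000,000 that is $2,223,750.

$2,224,000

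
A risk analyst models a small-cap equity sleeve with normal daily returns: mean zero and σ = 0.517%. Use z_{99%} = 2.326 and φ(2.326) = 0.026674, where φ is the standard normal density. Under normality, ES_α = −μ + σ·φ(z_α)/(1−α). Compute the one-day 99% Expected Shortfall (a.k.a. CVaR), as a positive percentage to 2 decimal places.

Tail multiplier: φ(z)/(1−α) = 0.026674 / 0.01 = 2.667.
ES = 0.517% × 2.667 = 1.379%.

1.38%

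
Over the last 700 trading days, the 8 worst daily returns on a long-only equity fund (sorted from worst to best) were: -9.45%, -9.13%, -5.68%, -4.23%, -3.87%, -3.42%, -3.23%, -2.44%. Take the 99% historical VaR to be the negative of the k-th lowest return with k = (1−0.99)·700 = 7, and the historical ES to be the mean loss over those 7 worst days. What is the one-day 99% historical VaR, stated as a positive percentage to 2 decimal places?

k = 7; the 7th lowest return is -3.23%, so VaR = 3.23%.

3.23%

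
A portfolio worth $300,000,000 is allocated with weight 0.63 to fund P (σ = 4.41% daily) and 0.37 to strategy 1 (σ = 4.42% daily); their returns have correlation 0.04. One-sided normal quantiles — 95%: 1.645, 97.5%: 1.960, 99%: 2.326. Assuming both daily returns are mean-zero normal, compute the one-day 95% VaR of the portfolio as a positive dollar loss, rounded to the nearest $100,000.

$16,200,000

σ_p² = 0.63²·4.41² + 0.37²·4.42² + 2·0.04·0.63·0.37·4.41·4.42 = 10.7570 (%²).
σ_p = √10.7570 = 3.280%.
VaR = 1.645 × 3.280% = 5.396%; on $300,000,000 that is $16,188,000.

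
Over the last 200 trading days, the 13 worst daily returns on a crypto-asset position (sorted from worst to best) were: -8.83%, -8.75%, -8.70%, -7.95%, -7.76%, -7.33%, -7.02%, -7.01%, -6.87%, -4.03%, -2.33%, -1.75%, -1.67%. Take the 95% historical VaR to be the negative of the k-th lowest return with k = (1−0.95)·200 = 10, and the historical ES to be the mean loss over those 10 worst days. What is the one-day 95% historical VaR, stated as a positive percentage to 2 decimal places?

k = 10; the 10th lowest return is -4.03%, so VaR = 4.03%.

4.03%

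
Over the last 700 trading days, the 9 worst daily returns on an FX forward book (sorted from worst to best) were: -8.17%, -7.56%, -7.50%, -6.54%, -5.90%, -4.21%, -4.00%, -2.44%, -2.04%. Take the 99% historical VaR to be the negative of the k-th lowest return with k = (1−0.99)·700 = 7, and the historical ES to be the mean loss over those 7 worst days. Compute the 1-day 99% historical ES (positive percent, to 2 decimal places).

6.27%

The 7 worst returns sum to -43.88%.
ES = −(-43.88%) / 7 = 6.2685…% ≈ 6.27%.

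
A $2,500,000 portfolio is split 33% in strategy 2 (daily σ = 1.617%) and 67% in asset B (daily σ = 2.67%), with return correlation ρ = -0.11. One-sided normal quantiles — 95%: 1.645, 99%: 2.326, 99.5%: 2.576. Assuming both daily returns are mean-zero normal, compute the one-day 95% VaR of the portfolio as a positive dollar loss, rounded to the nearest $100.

$74,400

σ_p² = 0.33²·1.617² + 0.67²·2.67² + 2·-0.11·0.33·0.67·1.617·2.67 = 3.2749 (%²).
σ_p = √3.2749 = 1.810%.
VaR = 1.645 × 1.810% = 2.977%; on $2,500,000 that is $74,425.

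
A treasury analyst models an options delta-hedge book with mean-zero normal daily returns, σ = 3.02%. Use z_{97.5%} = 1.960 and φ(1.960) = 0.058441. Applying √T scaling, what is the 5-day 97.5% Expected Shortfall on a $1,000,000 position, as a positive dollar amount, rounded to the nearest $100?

σ_{5d} = 3.02% × √5 = 6.753%.
ES multiplier = φ(z)/(1−α) = 0.058441/0.025 = 2.338.
ES = 6.753% × 2.338 = 15.789%; on $1,000,000: $157,890.

$157,900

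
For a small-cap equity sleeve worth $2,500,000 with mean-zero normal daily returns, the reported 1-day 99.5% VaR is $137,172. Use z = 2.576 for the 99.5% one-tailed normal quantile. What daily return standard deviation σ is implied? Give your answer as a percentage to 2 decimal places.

2.13%

VaR as a fraction: $137,172 / $2,500,000 = 5.487%.
σ = VaR / z = 5.487% / 2.576 = 2.130%.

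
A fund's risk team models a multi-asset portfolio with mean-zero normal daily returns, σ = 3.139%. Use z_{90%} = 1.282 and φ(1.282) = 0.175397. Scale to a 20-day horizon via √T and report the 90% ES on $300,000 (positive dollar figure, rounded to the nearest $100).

σ_{20d} = 3.139% × √20 = 14.038%.
ES multiplier = φ(z)/(1−α) = 0.175397/0.1 = 1.754.
ES = 14.038% × 1.754 = 24.623%; on $300,000: $73,869.

$73,900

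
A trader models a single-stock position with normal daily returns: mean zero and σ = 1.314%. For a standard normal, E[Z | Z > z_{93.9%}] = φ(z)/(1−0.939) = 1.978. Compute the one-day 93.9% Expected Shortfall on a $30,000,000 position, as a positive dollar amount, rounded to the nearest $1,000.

ES = 1.314% × 1.978 = 2.599%.
On $30,000,000: 0.02599 × $30,000,000 = $779,700.

$780,000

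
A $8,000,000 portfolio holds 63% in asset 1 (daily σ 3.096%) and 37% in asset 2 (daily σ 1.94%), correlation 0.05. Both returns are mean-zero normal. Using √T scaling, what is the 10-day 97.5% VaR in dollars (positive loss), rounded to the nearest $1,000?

σ_p = √(0.63²·3.096² + 0.37²·1.94² + 2·0.05·0.63·0.37·3.096·1.94) = 2.112%.
σ_{10d} = 2.112% × √10 = 6.679%.
z(97.5%) = 1.960.
VaR = 1.960 × 6.679% = 13.091%; on $8,000,000 that is $1,047,280.

$1,047,000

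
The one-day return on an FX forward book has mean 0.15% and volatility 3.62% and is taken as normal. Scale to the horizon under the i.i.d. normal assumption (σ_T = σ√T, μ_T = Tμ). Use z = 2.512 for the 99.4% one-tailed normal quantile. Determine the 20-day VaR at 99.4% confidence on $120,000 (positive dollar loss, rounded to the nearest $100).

σ_{20d} = 3.62% × √20 = 16.189%; μ_{20d} = 20 × 0.15% = 3.000%.
VaR = −(3.000%) + 2.512 × 16.189% = 37.667%.
On $120,000: 0.37667 × $120,000 = $45,200.

$45,200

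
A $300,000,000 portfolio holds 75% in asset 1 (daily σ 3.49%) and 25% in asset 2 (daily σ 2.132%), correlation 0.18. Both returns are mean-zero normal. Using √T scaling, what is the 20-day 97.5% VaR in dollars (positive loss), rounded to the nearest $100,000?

σ_p = √(0.75²·3.49² + 0.25²·2.132² + 2·0.18·0.75·0.25·3.49·2.132) = 2.764%.
σ_{20d} = 2.764% × √20 = 12.361%.
z(97.5%) = 1.960.
VaR = 1.960 × 12.361% = 24.228%; on $300,000,000 that is $72,684,000.

$72,700,000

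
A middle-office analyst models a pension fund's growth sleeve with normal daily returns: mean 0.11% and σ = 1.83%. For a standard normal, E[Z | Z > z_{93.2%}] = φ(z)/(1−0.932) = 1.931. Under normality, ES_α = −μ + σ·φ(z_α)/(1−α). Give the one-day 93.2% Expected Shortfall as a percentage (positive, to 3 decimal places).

ES = −(0.11%) + 1.83% × 1.931 = 3.424%.

3.424%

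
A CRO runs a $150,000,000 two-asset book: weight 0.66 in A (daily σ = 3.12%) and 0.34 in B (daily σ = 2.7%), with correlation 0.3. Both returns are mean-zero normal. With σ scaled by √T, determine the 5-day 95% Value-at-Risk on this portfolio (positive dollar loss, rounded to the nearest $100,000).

σ_p = √(0.66²·3.12² + 0.34²·2.7² + 2·0.3·0.66·0.34·3.12·2.7) = 2.493%.
σ_{5d} = 2.493% × √5 = 5.575%.
z(95%) = 1.645.
VaR = 1.645 × 5.575% = 9.171%; on $150,000,000 that is $13,756,500.

$13,800,000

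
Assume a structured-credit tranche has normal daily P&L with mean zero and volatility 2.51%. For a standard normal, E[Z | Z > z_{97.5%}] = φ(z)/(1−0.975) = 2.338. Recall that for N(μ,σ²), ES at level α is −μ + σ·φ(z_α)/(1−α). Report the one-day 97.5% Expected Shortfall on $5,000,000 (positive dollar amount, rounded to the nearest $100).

ES = 2.51% × 2.338 = 5.868%.
On $5,000,000: 0.05868 × $5,000,000 = $293,400.

$293,400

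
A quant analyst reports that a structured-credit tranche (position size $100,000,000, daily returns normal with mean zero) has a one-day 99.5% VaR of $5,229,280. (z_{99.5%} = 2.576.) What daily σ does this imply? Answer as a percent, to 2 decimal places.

VaR as a fraction: $5,229,280 / $100,000,000 = 5.229%.
σ = VaR / z = 5.229% / 2.576 = 2.030%.

2.03%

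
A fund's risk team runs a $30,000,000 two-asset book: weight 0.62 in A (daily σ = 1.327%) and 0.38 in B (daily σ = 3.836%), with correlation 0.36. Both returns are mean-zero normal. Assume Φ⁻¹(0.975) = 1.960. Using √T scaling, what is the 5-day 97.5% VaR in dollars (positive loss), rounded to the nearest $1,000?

$2,517,000

σ_p = √(0.62²·1.327² + 0.38²·3.836² + 2·0.36·0.62·0.38·1.327·3.836) = 1.914%.
σ_{5d} = 1.914% × √5 = 4.280%.
VaR = 1.960 × 4.280% = 8.389%; on $30,000,000 that is $2,516,700.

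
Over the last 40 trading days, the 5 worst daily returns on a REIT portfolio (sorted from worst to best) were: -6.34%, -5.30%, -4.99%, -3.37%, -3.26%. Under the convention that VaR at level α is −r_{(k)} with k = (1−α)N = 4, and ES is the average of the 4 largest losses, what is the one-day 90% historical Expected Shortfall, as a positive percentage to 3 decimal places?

The 4 worst returns sum to -20.00%.
ES = −(-20.00%) / 4 = 5% ≈ 5.000%.

5.000%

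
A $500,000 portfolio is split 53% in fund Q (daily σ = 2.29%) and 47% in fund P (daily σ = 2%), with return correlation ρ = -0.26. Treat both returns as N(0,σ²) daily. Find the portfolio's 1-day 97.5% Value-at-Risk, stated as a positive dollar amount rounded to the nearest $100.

σ_p² = 0.53²·2.29² + 0.47²·2² + 2·-0.26·0.53·0.47·2.29·2 = 1.7634 (%²).
σ_p = √1.7634 = 1.328%.
At 97.5%, z = 1.960.
VaR = 1.960 × 1.328% = 2.603%; on $500,000 that is $13,015.

$13,000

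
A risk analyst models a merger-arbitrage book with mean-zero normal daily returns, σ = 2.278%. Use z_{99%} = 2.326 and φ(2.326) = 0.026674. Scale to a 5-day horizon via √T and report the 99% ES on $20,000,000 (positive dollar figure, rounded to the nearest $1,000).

$2,717,000

σ_{5d} = 2.278% × √5 = 5.094%.
ES multiplier = φ(z)/(1−α) = 0.026674/0.01 = 2.667.
ES = 5.094% × 2.667 = 13.586%; on $20,000,000: $2,717,200.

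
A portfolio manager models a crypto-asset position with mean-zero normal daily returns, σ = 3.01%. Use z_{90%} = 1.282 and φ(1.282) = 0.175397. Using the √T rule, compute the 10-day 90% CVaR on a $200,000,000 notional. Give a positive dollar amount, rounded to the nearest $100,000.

$33,400,000

σ_{10d} = 3.01% × √10 = 9.518%.
ES multiplier = φ(z)/(1−α) = 0.175397/0.1 = 1.754.
ES = 9.518% × 1.754 = 16.695%; on $200,000,000: $33,390,000.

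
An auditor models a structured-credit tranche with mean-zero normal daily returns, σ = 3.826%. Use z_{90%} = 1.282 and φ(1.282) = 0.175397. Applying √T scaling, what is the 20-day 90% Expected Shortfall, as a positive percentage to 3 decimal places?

σ_{20d} = 3.826% × √20 = 17.110%.
ES multiplier = φ(z)/(1−α) = 0.175397/0.1 = 1.754.
ES = 17.110% × 1.754 = 30.011%.

30.011%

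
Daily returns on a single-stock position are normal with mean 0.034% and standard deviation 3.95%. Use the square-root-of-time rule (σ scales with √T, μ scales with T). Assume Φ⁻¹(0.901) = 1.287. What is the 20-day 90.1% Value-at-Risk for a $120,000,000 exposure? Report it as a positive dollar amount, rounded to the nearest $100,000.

$26,500,000

σ_{20d} = 3.95% × √20 = 17.665%; μ_{20d} = 20 × 0.034% = 0.680%.
VaR = −(0.680%) + 1.287 × 17.665% = 22.055%.
On $120,000,000: 0.22055 × $120,000,000 = $26,466,000.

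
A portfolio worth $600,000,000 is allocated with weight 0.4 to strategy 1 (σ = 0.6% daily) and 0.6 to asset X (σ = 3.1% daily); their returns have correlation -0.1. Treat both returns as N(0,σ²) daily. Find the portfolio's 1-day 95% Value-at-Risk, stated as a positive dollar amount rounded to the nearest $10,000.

$18,270,000

σ_p² = 0.4²·0.6² + 0.6²·3.1² + 2·-0.1·0.4·0.6·0.6·3.1 = 3.4279 (%²).
σ_p = √3.4279 = 1.851%.
At 95%, z = 1.645.
VaR = 1.645 × 1.851% = 3.045%; on $600,000,000 that is $18,270,000.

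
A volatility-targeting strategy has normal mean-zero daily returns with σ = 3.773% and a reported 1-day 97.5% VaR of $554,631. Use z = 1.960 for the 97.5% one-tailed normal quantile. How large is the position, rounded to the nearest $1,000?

VaR as a fraction of value: z·σ = 1.960 × 3.773% = 7.39508%.
Position = $554,631 / 0.0739508 = $7,500,000.

$7,500,000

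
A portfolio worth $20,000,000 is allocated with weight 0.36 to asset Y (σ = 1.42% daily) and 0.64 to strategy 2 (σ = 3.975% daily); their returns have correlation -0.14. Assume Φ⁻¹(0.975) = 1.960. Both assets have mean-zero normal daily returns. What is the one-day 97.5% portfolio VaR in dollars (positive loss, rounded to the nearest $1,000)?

σ_p² = 0.36²·1.42² + 0.64²·3.975² + 2·-0.14·0.36·0.64·1.42·3.975 = 6.3691 (%²).
σ_p = √6.3691 = 2.524%.
VaR = 1.960 × 2.524% = 4.947%; on $20,000,000 that is $989,400.

$989,000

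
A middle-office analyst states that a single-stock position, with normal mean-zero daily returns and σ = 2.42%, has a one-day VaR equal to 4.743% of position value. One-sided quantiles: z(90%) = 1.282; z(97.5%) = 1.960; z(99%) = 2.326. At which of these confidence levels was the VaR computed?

Implied z = VaR/σ = 4.743 / 2.42 = 1.960.
This matches z(97.5%) = 1.960.

97.5%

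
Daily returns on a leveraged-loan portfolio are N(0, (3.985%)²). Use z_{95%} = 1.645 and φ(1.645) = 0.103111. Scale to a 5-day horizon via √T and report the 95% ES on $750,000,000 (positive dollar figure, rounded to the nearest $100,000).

σ_{5d} = 3.985% × √5 = 8.911%.
ES multiplier = φ(z)/(1−α) = 0.103111/0.05 = 2.062.
ES = 8.911% × 2.062 = 18.374%; on $750,000,000: $137,805,000.

$137,800,000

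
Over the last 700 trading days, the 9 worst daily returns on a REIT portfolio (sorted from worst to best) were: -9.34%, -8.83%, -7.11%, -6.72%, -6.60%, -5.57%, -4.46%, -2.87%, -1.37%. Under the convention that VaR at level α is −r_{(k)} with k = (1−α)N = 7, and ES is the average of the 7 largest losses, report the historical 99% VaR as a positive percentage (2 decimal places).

k = 7; the 7th lowest return is -4.46%, so VaR = 4.46%.

4.46%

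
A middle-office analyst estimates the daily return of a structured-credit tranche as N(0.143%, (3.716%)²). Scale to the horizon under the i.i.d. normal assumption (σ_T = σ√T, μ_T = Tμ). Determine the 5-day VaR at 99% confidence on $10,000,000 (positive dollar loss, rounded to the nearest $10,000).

At 99%, z = 2.326.
σ_{5d} = 3.716% × √5 = 8.309%; μ_{5d} = 5 × 0.143% = 0.715%.
VaR = −(0.715%) + 2.326 × 8.309% = 18.612%.
On $10,000,000: 0.18612 × $10,000,000 = $1,861,200.

$1,860,000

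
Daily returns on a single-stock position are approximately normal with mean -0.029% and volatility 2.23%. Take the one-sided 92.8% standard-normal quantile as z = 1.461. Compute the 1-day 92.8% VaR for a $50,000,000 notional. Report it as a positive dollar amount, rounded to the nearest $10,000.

$1,640,000

VaR = −μ + z·σ = −(-0.029%) + 1.461 × 2.23% = 3.287%.
On $50,000,000: 0.03287 × $50,000,000 = $1,643,500.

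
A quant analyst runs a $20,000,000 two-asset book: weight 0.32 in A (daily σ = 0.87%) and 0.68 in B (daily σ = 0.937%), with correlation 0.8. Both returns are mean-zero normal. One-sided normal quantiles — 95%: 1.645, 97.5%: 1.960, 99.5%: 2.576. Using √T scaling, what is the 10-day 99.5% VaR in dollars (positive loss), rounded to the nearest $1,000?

σ_p = √(0.32²·0.87² + 0.68²·0.937² + 2·0.8·0.32·0.68·0.87·0.937) = 0.876%.
σ_{10d} = 0.876% × √10 = 2.770%.
VaR = 2.576 × 2.770% = 7.136%; on $20,000,000 that is $1,427,200.

$1,427,000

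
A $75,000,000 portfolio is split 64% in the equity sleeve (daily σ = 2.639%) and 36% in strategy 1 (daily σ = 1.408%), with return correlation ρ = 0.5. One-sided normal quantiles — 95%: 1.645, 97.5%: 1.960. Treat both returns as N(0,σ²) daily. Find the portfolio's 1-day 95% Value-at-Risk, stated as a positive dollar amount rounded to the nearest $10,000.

σ_p² = 0.64²·2.639² + 0.36²·1.408² + 2·0.5·0.64·0.36·2.639·1.408 = 3.9656 (%²).
σ_p = √3.9656 = 1.991%.
VaR = 1.645 × 1.991% = 3.275%; on $75,000,000 that is $2,456,250.

$2,460,000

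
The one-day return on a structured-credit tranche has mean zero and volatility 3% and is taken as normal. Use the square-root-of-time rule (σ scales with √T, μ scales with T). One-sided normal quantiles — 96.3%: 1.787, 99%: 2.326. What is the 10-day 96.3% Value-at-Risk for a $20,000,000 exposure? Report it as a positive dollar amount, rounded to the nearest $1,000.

$3,391,000

σ_{10d} = 3% × √10 = 9.487%.
VaR = 1.787 × 9.487% = 16.953%.
On $20,000,000: 0.16953 × $20,000,000 = $3,390,600.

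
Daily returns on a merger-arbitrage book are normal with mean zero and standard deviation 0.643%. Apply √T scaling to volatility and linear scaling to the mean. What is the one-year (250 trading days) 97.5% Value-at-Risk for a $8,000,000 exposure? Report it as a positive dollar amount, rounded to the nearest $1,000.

$1,594,000

At 97.5%, z = 1.960.
σ_{250d} = 0.643% × √250 = 10.167%.
VaR = 1.960 × 10.167% = 19.927%.
On $8,000,000: 0.19927 × $8,000,000 = $1,594,160.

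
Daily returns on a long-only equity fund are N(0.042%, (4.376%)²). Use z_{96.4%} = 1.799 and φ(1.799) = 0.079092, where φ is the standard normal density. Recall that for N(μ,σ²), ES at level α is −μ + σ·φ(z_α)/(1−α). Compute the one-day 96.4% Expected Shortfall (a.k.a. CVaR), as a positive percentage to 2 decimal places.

Tail multiplier: φ(z)/(1−α) = 0.079092 / 0.036 = 2.197.
ES = −(0.042%) + 4.376% × 2.197 = 9.572%.

9.57%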